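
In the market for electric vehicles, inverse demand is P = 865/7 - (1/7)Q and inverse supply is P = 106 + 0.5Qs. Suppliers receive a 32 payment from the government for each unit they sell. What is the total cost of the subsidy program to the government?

Government cost = 22208/9

Pre-subsidy: 865/7 - (1/7)Q = 106 + 0.5Q gives Q* = 82/3 and P* = 359/3.
With the subsidy, sellers receive Ps = Pb + 32 for each unit, where Pb is the price buyers pay.
On the curves, Pb = 865/7 - (1/7)Q and Ps = 106 + 0.5Q; the wedge Ps − Pb = 32 gives 106 + 0.5Q − (865/7 - (1/7)Q) = 32, so Q' = 694/9.
Then Pb = 865/7 − (1/7)·(694/9) = 1013/9 and Ps = 106 + 0.5·(694/9) = 1301/9.
Government outlay = subsidy × quantity = 32 × 694/9 = 22208/9.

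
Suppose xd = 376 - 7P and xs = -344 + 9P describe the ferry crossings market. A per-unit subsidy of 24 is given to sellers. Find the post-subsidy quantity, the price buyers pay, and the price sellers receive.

x' = 155.5; buyers pay 31.5; sellers receive 55.5

Pre-subsidy: 376 - 7P = -344 + 9P gives P* = 45, x* = 61.
With the subsidy, sellers receive Ps = Pb + 24 for each unit, where Pb is the price buyers pay.
Supply in terms of Pb becomes xs = -344 + 9(Pb + 24) = -128 + 9Pb. Setting this equal to demand: 376 - 7Pb = -128 + 9Pb, so Pb = 31.5.
Sellers receive Ps = 31.5 + 24 = 55.5; x' = 376 − 7·31.5 = 155.5.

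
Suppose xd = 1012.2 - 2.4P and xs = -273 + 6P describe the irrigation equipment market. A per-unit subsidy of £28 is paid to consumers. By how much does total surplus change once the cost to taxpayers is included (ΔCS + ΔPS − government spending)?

Net change in total surplus = -£672

Pre-subsidy: 1012.2 - 2.4P = -273 + 6P gives P* = 153, x* = 645.
With the rebate, buyers effectively pay Pb = Ps − 28, where Ps is the price sellers receive.
Demand in terms of Ps becomes xd = 1012.2 − 2.4(Ps − 28) = 1079.4 - 2.4Ps. Setting this equal to supply: 1079.4 - 2.4Ps = -273 + 6Ps, so Ps = 161.
Buyers pay Pb = 161 − 28 = 133; x' = -273 + 6·161 = 693.
ΔCS = ½(645 + 693)(153 − 133) = 13380; ΔPS = ½(645 + 693)(161 − 153) = 5352.
Government spending = 28 × 693 = 19404.
Net change = 13380 + 5352 − 19404 = -672. The loss equals the DWL triangle ½·28·48.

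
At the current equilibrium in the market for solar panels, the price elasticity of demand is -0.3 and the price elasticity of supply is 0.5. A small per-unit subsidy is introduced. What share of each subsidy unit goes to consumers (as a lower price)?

Consumer share = 0.625

For a small subsidy around the equilibrium, the benefit split depends on the relative slopes, which at a point are proportional to the elasticities.
Buyer share = εs/(εs + |εd|) = 0.5/(0.5 + 0.3) = 0.625; seller share = |εd|/(εs + |εd|) = 0.375.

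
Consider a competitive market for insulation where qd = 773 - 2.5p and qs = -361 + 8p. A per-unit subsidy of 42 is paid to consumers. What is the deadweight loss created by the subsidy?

Deadweight loss = 1680

Pre-subsidy: 773 - 2.5p = -361 + 8p gives p* = 108, q* = 503.
With the rebate, buyers effectively pay pb = ps − 42, where ps is the price sellers receive.
Demand in terms of ps becomes qd = 773 − 2.5(ps − 42) = 878 - 2.5ps. Setting this equal to supply: 878 - 2.5ps = -361 + 8ps, so ps = 118.
Buyers pay pb = 118 − 42 = 76; q' = -361 + 8·118 = 583.
The subsidy expands output by 583 − 503 = 80 past the efficient level; on those units the gap between marginal cost and willingness to pay runs from 0 up to 42.
DWL = ½ × 42 × 80 = 1680.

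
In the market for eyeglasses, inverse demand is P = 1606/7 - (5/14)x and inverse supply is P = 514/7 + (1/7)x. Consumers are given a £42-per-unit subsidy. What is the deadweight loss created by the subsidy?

Deadweight loss = £1764

Pre-subsidy: 1606/7 - (5/14)x = 514/7 + (1/7)x gives x* = 312 and P* = 118.
With the rebate, buyers effectively pay Pb = Ps − 42, where Ps is the price sellers receive.
On the curves, Pb = 1606/7 - (5/14)x and Ps = 514/7 + (1/7)x; the wedge Ps − Pb = 42 gives 514/7 + (1/7)x − (1606/7 - (5/14)x) = 42, so x' = 396.
Then Pb = 1606/7 − (5/14)·396 = 88 and Ps = 514/7 + (1/7)·396 = 130.
The subsidy expands output by 396 − 312 = 84 past the efficient level; on those units the gap between marginal cost and willingness to pay runs from 0 up to 42.
DWL = ½ × 42 × 84 = 1764.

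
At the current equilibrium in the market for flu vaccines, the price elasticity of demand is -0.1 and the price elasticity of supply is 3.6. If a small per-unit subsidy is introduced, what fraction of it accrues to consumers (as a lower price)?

Consumer share = 36/37

For a small subsidy around the equilibrium, the benefit split depends on the relative slopes, which at a point are proportional to the elasticities.
Buyer share = εs/(εs + |εd|) = 3.6/(3.6 + 0.1) = 36/37; seller share = |εd|/(εs + |εd|) = 1/37.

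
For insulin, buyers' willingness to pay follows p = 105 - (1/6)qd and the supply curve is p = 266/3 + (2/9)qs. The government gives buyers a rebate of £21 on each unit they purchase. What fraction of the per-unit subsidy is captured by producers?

Pre-subsidy: 105 - (1/6)q = 266/3 + (2/9)q gives q* = 42 and p* = 98.
With the rebate, buyers effectively pay pb = ps − 21, where ps is the price sellers receive.
On the curves, pb = 105 - (1/6)q and ps = 266/3 + (2/9)q; the wedge ps − pb = 21 gives 266/3 + (2/9)q − (105 - (1/6)q) = 21, so q' = 96.
Then pb = 105 − (1/6)·96 = 89 and ps = 266/3 + (2/9)·96 = 110.
Buyers' price falls by p* − pb = 98 − 89 = 9; sellers' price rises by ps − p* = 110 − 98 = 12.
So producers capture 12/21 = 4/7 of each unit of subsidy.

Producer share = 4/7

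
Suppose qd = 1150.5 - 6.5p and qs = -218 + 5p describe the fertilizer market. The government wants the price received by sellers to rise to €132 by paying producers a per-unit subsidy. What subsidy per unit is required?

At a seller price of 132, quantity supplied is -218 + 5·132 = 442.
Buyers absorb 442 only when they pay pb with 1150.5 − 6.5·pb = 442, i.e. pb = 109.
s = ps − pb = 132 − 109 = 23.

Required subsidy s = €23 per unit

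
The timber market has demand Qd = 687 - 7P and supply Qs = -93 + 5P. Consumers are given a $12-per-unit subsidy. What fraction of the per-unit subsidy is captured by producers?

Pre-subsidy: 687 - 7P = -93 + 5P gives P* = 65, Q* = 232.
With the rebate, buyers effectively pay Pb = Ps − 12, where Ps is the price sellers receive.
Demand in terms of Ps becomes Qd = 687 − 7(Ps − 12) = 771 - 7Ps. Setting this equal to supply: 771 - 7Ps = -93 + 5Ps, so Ps = 72.
Buyers pay Pb = 72 − 12 = 60; Q' = -93 + 5·72 = 267.
Buyers' price falls by P* − Pb = 65 − 60 = 5; sellers' price rises by Ps − P* = 72 − 65 = 7.
So producers capture 7/12 = 7/12 of each unit of subsidy.

Producer share = 7/12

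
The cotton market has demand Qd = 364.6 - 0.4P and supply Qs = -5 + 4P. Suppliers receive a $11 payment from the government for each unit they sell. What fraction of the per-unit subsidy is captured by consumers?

Consumer share = 10/11

Pre-subsidy: 364.6 - 0.4P = -5 + 4P gives P* = 84, Q* = 331.
With the subsidy, sellers receive Ps = Pb + 11 for each unit, where Pb is the price buyers pay.
Supply in terms of Pb becomes Qs = -5 + 4(Pb + 11) = 39 + 4Pb. Setting this equal to demand: 364.6 - 0.4Pb = 39 + 4Pb, so Pb = 74.
Sellers receive Ps = 74 + 11 = 85; Q' = 364.6 − 0.4·74 = 335.
Buyers' price falls by P* − Pb = 84 − 74 = 10; sellers' price rises by Ps − P* = 85 − 84 = 1.
So consumers capture 10/11 = 10/11 of each unit of subsidy.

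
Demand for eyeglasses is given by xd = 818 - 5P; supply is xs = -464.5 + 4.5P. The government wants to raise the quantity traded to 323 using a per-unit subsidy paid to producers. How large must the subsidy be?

Required subsidy s = 76 per unit

At x = 323, invert demand for the buyer price: Pb = (818 − 323)/5 = 99; invert supply for the seller price: Ps = (323 − (-464.5))/4.5 = 175.
The subsidy must fill the gap: s = Ps − Pb = 175 − 99 = 76.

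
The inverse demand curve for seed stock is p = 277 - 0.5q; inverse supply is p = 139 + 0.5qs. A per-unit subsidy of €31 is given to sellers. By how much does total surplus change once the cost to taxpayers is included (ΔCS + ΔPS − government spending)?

Net change in total surplus = -€480.5

Pre-subsidy: 277 - 0.5q = 139 + 0.5q gives q* = 138 and p* = 208.
With the subsidy, sellers receive ps = pb + 31 for each unit, where pb is the price buyers pay.
On the curves, pb = 277 - 0.5q and ps = 139 + 0.5q; the wedge ps − pb = 31 gives 139 + 0.5q − (277 - 0.5q) = 31, so q' = 169.
Then pb = 277 − 0.5·169 = 192.5 and ps = 139 + 0.5·169 = 223.5.
ΔCS = ½(138 + 169)(208 − 192.5) = 2379.25; ΔPS = ½(138 + 169)(223.5 − 208) = 2379.25.
Government spending = 31 × 169 = 5239.
Net change = 2379.25 + 2379.25 − 5239 = -480.5. The loss equals the DWL triangle ½·31·31.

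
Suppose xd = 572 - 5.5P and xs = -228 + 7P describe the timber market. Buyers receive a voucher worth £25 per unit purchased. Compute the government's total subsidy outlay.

Pre-subsidy: 572 - 5.5P = -228 + 7P gives P* = 64, x* = 220.
With the rebate, buyers effectively pay Pb = Ps − 25, where Ps is the price sellers receive.
Demand in terms of Ps becomes xd = 572 − 5.5(Ps − 25) = 709.5 - 5.5Ps. Setting this equal to supply: 709.5 - 5.5Ps = -228 + 7Ps, so Ps = 75.
Buyers pay Pb = 75 − 25 = 50; x' = -228 + 7·75 = 297.
Government outlay = subsidy × quantity = 25 × 297 = 7425.

Government cost = £7425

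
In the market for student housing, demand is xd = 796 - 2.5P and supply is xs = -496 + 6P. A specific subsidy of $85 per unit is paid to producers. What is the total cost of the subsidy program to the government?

Government cost = $48110

Pre-subsidy: 796 - 2.5P = -496 + 6P gives P* = 152, x* = 416.
With the subsidy, sellers receive Ps = Pb + 85 for each unit, where Pb is the price buyers pay.
Supply in terms of Pb becomes xs = -496 + 6(Pb + 85) = 14 + 6Pb. Setting this equal to demand: 796 - 2.5Pb = 14 + 6Pb, so Pb = 92.
Sellers receive Ps = 92 + 85 = 177; x' = 796 − 2.5·92 = 566.
Government outlay = subsidy × quantity = 85 × 566 = 48110.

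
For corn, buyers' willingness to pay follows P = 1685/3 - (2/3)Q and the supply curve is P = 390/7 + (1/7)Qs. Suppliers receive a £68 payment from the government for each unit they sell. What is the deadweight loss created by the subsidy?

Pre-subsidy: 1685/3 - (2/3)Q = 390/7 + (1/7)Q gives Q* = 625 and P* = 145.
With the subsidy, sellers receive Ps = Pb + 68 for each unit, where Pb is the price buyers pay.
On the curves, Pb = 1685/3 - (2/3)Q and Ps = 390/7 + (1/7)Q; the wedge Ps − Pb = 68 gives 390/7 + (1/7)Q − (1685/3 - (2/3)Q) = 68, so Q' = 709.
Then Pb = 1685/3 − (2/3)·709 = 89 and Ps = 390/7 + (1/7)·709 = 157.
The subsidy expands output by 709 − 625 = 84 past the efficient level; on those units the gap between marginal cost and willingness to pay runs from 0 up to 68.
DWL = ½ × 68 × 84 = 2856.

Deadweight loss = £2856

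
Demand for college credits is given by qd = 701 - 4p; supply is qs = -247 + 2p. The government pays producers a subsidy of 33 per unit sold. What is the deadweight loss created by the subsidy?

Pre-subsidy: 701 - 4p = -247 + 2p gives p* = 158, q* = 69.
With the subsidy, sellers receive ps = pb + 33 for each unit, where pb is the price buyers pay.
Supply in terms of pb becomes qs = -247 + 2(pb + 33) = -181 + 2pb. Setting this equal to demand: 701 - 4pb = -181 + 2pb, so pb = 147.
Sellers receive ps = 147 + 33 = 180; q' = 701 − 4·147 = 113.
The subsidy expands output by 113 − 69 = 44 past the efficient level; on those units the gap between marginal cost and willingness to pay runs from 0 up to 33.
DWL = ½ × 33 × 44 = 726.

Deadweight loss = 726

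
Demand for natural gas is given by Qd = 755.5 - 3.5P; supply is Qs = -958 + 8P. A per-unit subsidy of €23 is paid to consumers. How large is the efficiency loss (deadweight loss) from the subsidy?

Pre-subsidy: 755.5 - 3.5P = -958 + 8P gives P* = 149, Q* = 234.
With the rebate, buyers effectively pay Pb = Ps − 23, where Ps is the price sellers receive.
Demand in terms of Ps becomes Qd = 755.5 − 3.5(Ps − 23) = 836 - 3.5Ps. Setting this equal to supply: 836 - 3.5Ps = -958 + 8Ps, so Ps = 156.
Buyers pay Pb = 156 − 23 = 133; Q' = -958 + 8·156 = 290.
The subsidy expands output by 290 − 234 = 56 past the efficient level; on those units the gap between marginal cost and willingness to pay runs from 0 up to 23.
DWL = ½ × 23 × 56 = 644.

Deadweight loss = €644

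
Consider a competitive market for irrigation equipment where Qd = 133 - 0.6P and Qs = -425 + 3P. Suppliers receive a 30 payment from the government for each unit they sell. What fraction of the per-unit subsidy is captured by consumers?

Consumer share = 5/6

Pre-subsidy: 133 - 0.6P = -425 + 3P gives P* = 155, Q* = 40.
With the subsidy, sellers receive Ps = Pb + 30 for each unit, where Pb is the price buyers pay.
Supply in terms of Pb becomes Qs = -425 + 3(Pb + 30) = -335 + 3Pb. Setting this equal to demand: 133 - 0.6Pb = -335 + 3Pb, so Pb = 130.
Sellers receive Ps = 130 + 30 = 160; Q' = 133 − 0.6·130 = 55.
Buyers' price falls by P* − Pb = 155 − 130 = 25; sellers' price rises by Ps − P* = 160 − 155 = 5.
So consumers capture 25/30 = 5/6 of each unit of subsidy.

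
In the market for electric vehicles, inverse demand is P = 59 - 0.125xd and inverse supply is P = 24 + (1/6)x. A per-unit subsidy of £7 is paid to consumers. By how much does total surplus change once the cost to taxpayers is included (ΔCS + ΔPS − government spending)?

Pre-subsidy: 59 - 0.125x = 24 + (1/6)x gives x* = 120 and P* = 44.
With the rebate, buyers effectively pay Pb = Ps − 7, where Ps is the price sellers receive.
On the curves, Pb = 59 - 0.125x and Ps = 24 + (1/6)x; the wedge Ps − Pb = 7 gives 24 + (1/6)x − (59 - 0.125x) = 7, so x' = 144.
Then Pb = 59 − 0.125·144 = 41 and Ps = 24 + (1/6)·144 = 48.
ΔCS = ½(120 + 144)(44 − 41) = 396; ΔPS = ½(120 + 144)(48 − 44) = 528.
Government spending = 7 × 144 = 1008.
Net change = 396 + 528 − 1008 = -84. The loss equals the DWL triangle ½·7·24.

Net change in total surplus = -£84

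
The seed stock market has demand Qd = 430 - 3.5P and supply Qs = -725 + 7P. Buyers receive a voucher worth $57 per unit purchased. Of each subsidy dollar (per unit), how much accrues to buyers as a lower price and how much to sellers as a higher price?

Pre-subsidy: 430 - 3.5P = -725 + 7P gives P* = 110, Q* = 45.
With the rebate, buyers effectively pay Pb = Ps − 57, where Ps is the price sellers receive.
Demand in terms of Ps becomes Qd = 430 − 3.5(Ps − 57) = 629.5 - 3.5Ps. Setting this equal to supply: 629.5 - 3.5Ps = -725 + 7Ps, so Ps = 129.
Buyers pay Pb = 129 − 57 = 72; Q' = -725 + 7·129 = 178.
Buyers' price falls by P* − Pb = 110 − 72 = 38; sellers' price rises by Ps − P* = 129 − 110 = 19.

Buyers gain $38 per unit; sellers gain $19 per unit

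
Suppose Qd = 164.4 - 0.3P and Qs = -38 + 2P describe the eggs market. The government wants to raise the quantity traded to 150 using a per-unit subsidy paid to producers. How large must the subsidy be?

Required subsidy s = 46 per unit

At Q = 150, invert demand for the buyer price: Pb = (164.4 − 150)/0.3 = 48; invert supply for the seller price: Ps = (150 − (-38))/2 = 94.
The subsidy must fill the gap: s = Ps − Pb = 94 − 48 = 46.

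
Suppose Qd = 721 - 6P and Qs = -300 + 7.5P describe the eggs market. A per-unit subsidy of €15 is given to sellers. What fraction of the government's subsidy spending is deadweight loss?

DWL / government spending = 45/571

Pre-subsidy: 721 - 6P = -300 + 7.5P gives P* = 2042/27, Q* = 2405/9.
With the subsidy, sellers receive Ps = Pb + 15 for each unit, where Pb is the price buyers pay.
Supply in terms of Pb becomes Qs = -300 + 7.5(Pb + 15) = -187.5 + 7.5Pb. Setting this equal to demand: 721 - 6Pb = -187.5 + 7.5Pb, so Pb = 1817/27.
Sellers receive Ps = 1817/27 + 15 = 2222/27; Q' = 721 − 6·(1817/27) = 2855/9.
ΔCS = ½(2405/9 + 2855/9)(2042/27 − 1817/27) = 65750/27; ΔPS = ½(2405/9 + 2855/9)(2222/27 − 2042/27) = 52600/27.
Government spending = 15 × 2855/9 = 14275/3.
DWL = ½ × 15 × (2855/9 − 2405/9) = 375; fraction = 375 / (14275/3) = 45/571.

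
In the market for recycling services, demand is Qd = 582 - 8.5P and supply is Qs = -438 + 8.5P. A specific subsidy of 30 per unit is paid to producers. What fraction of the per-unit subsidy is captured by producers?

Producer share = 0.5

Pre-subsidy: 582 - 8.5P = -438 + 8.5P gives P* = 60, Q* = 72.
With the subsidy, sellers receive Ps = Pb + 30 for each unit, where Pb is the price buyers pay.
Supply in terms of Pb becomes Qs = -438 + 8.5(Pb + 30) = -183 + 8.5Pb. Setting this equal to demand: 582 - 8.5Pb = -183 + 8.5Pb, so Pb = 45.
Sellers receive Ps = 45 + 30 = 75; Q' = 582 − 8.5·45 = 199.5.
Buyers' price falls by P* − Pb = 60 − 45 = 15; sellers' price rises by Ps − P* = 75 − 60 = 15.
So producers capture 15/30 = 0.5 of each unit of subsidy.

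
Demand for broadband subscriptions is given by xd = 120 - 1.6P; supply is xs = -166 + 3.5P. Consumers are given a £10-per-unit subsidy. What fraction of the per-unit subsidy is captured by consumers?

Consumer share = 35/51

Pre-subsidy: 120 - 1.6P = -166 + 3.5P gives P* = 2860/51, x* = 1544/51.
With the rebate, buyers effectively pay Pb = Ps − 10, where Ps is the price sellers receive.
Demand in terms of Ps becomes xd = 120 − 1.6(Ps − 10) = 136 - 1.6Ps. Setting this equal to supply: 136 - 1.6Ps = -166 + 3.5Ps, so Ps = 3020/51.
Buyers pay Pb = 3020/51 − 10 = 2510/51; x' = -166 + 3.5·(3020/51) = 2104/51.
Buyers' price falls by P* − Pb = 2860/51 − 2510/51 = 350/51; sellers' price rises by Ps − P* = 3020/51 − 2860/51 = 160/51.
So consumers capture (350/51)/10 = 35/51 of each unit of subsidy.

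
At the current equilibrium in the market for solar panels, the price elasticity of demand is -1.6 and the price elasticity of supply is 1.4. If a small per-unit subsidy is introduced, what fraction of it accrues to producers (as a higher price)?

Producer share = 8/15

For a small subsidy around the equilibrium, the benefit split depends on the relative slopes, which at a point are proportional to the elasticities.
Buyer share = εs/(εs + |εd|) = 1.4/(1.4 + 1.6) = 7/15; seller share = |εd|/(εs + |εd|) = 8/15.
So producers capture 8/15 of the subsidy.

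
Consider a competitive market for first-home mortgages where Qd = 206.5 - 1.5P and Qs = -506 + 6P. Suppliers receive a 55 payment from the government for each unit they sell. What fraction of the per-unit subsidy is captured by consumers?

Pre-subsidy: 206.5 - 1.5P = -506 + 6P gives P* = 95, Q* = 64.
With the subsidy, sellers receive Ps = Pb + 55 for each unit, where Pb is the price buyers pay.
Supply in terms of Pb becomes Qs = -506 + 6(Pb + 55) = -176 + 6Pb. Setting this equal to demand: 206.5 - 1.5Pb = -176 + 6Pb, so Pb = 51.
Sellers receive Ps = 51 + 55 = 106; Q' = 206.5 − 1.5·51 = 130.
Buyers' price falls by P* − Pb = 95 − 51 = 44; sellers' price rises by Ps − P* = 106 − 95 = 11.
So consumers capture 44/55 = 0.8 of each unit of subsidy.

Consumer share = 0.8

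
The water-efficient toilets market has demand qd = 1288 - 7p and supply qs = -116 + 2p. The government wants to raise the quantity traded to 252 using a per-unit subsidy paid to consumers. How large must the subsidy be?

At q = 252, invert demand for the buyer price: pb = (1288 − 252)/7 = 148; invert supply for the seller price: ps = (252 − (-116))/2 = 184.
The subsidy must fill the gap: s = ps − pb = 184 − 148 = 36.

Required subsidy s = 36 per unit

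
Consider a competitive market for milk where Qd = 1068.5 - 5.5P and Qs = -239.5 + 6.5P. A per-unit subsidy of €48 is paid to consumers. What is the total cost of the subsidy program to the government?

Government cost = €29376

Pre-subsidy: 1068.5 - 5.5P = -239.5 + 6.5P gives P* = 109, Q* = 469.
With the rebate, buyers effectively pay Pb = Ps − 48, where Ps is the price sellers receive.
Demand in terms of Ps becomes Qd = 1068.5 − 5.5(Ps − 48) = 1332.5 - 5.5Ps. Setting this equal to supply: 1332.5 - 5.5Ps = -239.5 + 6.5Ps, so Ps = 131.
Buyers pay Pb = 131 − 48 = 83; Q' = -239.5 + 6.5·131 = 612.
Government outlay = subsidy × quantity = 48 × 612 = 29376.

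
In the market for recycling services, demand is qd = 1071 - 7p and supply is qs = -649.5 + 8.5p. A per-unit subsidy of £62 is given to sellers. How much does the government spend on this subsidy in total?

Pre-subsidy: 1071 - 7p = -649.5 + 8.5p gives p* = 111, q* = 294.
With the subsidy, sellers receive ps = pb + 62 for each unit, where pb is the price buyers pay.
Supply in terms of pb becomes qs = -649.5 + 8.5(pb + 62) = -122.5 + 8.5pb. Setting this equal to demand: 1071 - 7pb = -122.5 + 8.5pb, so pb = 77.
Sellers receive ps = 77 + 62 = 139; q' = 1071 − 7·77 = 532.
Government outlay = subsidy × quantity = 62 × 532 = 32984.

Government cost = £32984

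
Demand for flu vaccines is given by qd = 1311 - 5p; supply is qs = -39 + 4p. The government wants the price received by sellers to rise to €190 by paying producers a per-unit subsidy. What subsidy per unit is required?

Required subsidy s = €72 per unit

At a seller price of 190, quantity supplied is -39 + 4·190 = 721.
Buyers absorb 721 only when they pay pb with 1311 − 5·pb = 721, i.e. pb = 118.
s = ps − pb = 190 − 118 = 72.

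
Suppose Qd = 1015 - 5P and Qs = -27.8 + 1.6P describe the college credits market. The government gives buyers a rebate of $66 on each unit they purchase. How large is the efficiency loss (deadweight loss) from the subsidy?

Deadweight loss = $2640

Pre-subsidy: 1015 - 5P = -27.8 + 1.6P gives P* = 158, Q* = 225.
With the rebate, buyers effectively pay Pb = Ps − 66, where Ps is the price sellers receive.
Demand in terms of Ps becomes Qd = 1015 − 5(Ps − 66) = 1345 - 5Ps. Setting this equal to supply: 1345 - 5Ps = -27.8 + 1.6Ps, so Ps = 208.
Buyers pay Pb = 208 − 66 = 142; Q' = -27.8 + 1.6·208 = 305.
The subsidy expands output by 305 − 225 = 80 past the efficient level; on those units the gap between marginal cost and willingness to pay runs from 0 up to 66.
DWL = ½ × 66 × 80 = 2640.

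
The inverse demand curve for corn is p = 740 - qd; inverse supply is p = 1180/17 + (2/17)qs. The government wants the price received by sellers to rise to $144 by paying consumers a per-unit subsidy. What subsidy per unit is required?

Required subsidy s = $38 per unit

At a seller price of 144, quantity supplied is -590 + 8.5·144 = 634.
Buyers absorb 634 only when they pay pb = 740 − 1·634 = 106.
s = ps − pb = 144 − 106 = 38.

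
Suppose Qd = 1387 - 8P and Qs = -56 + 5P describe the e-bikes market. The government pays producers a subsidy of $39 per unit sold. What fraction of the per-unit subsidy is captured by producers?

Pre-subsidy: 1387 - 8P = -56 + 5P gives P* = 111, Q* = 499.
With the subsidy, sellers receive Ps = Pb + 39 for each unit, where Pb is the price buyers pay.
Supply in terms of Pb becomes Qs = -56 + 5(Pb + 39) = 139 + 5Pb. Setting this equal to demand: 1387 - 8Pb = 139 + 5Pb, so Pb = 96.
Sellers receive Ps = 96 + 39 = 135; Q' = 1387 − 8·96 = 619.
Buyers' price falls by P* − Pb = 111 − 96 = 15; sellers' price rises by Ps − P* = 135 − 111 = 24.
So producers capture 24/39 = 8/13 of each unit of subsidy.

Producer share = 8/13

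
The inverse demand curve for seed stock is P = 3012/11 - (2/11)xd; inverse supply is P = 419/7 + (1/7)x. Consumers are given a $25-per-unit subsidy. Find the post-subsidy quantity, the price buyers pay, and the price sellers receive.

Pre-subsidy: 3012/11 - (2/11)x = 419/7 + (1/7)x gives x* = 659 and P* = 154.
With the rebate, buyers effectively pay Pb = Ps − 25, where Ps is the price sellers receive.
On the curves, Pb = 3012/11 - (2/11)x and Ps = 419/7 + (1/7)x; the wedge Ps − Pb = 25 gives 419/7 + (1/7)x − (3012/11 - (2/11)x) = 25, so x' = 736.
Then Pb = 3012/11 − (2/11)·736 = 140 and Ps = 419/7 + (1/7)·736 = 165.

x' = 736; buyers pay $140; sellers receive $165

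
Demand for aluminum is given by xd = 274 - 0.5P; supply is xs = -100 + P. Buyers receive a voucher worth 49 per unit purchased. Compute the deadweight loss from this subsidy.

Deadweight loss = 2401/6

Pre-subsidy: 274 - 0.5P = -100 + P gives P* = 748/3, x* = 448/3.
With the rebate, buyers effectively pay Pb = Ps − 49, where Ps is the price sellers receive.
Demand in terms of Ps becomes xd = 274 − 0.5(Ps − 49) = 298.5 - 0.5Ps. Setting this equal to supply: 298.5 - 0.5Ps = -100 + Ps, so Ps = 797/3.
Buyers pay Pb = 797/3 − 49 = 650/3; x' = -100 + 1·(797/3) = 497/3.
The subsidy expands output by 497/3 − 448/3 = 49/3 past the efficient level; on those units the gap between marginal cost and willingness to pay runs from 0 up to 49.
DWL = ½ × 49 × 49/3 = 2401/6.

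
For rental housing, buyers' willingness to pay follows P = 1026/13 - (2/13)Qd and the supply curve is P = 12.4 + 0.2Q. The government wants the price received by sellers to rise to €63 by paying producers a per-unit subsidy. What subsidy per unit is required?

At a seller price of 63, quantity supplied is -62 + 5·63 = 253.
Buyers absorb 253 only when they pay Pb = 1026/13 − (2/13)·253 = 40.
s = Ps − Pb = 63 − 40 = 23.

Required subsidy s = €23 per unit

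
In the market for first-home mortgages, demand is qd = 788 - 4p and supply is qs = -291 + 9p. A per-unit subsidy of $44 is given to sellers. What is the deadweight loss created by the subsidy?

Deadweight loss = 34848/13

Pre-subsidy: 788 - 4p = -291 + 9p gives p* = 83, q* = 456.
With the subsidy, sellers receive ps = pb + 44 for each unit, where pb is the price buyers pay.
Supply in terms of pb becomes qs = -291 + 9(pb + 44) = 105 + 9pb. Setting this equal to demand: 788 - 4pb = 105 + 9pb, so pb = 683/13.
Sellers receive ps = 683/13 + 44 = 1255/13; q' = 788 − 4·(683/13) = 7512/13.
The subsidy expands output by 7512/13 − 456 = 1584/13 past the efficient level; on those units the gap between marginal cost and willingness to pay runs from 0 up to 44.
DWL = ½ × 44 × 1584/13 = 34848/13.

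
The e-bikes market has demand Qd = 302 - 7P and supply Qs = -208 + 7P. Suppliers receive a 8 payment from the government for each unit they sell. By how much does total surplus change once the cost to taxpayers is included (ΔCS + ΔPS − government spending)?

Net change in total surplus = -112

Pre-subsidy: 302 - 7P = -208 + 7P gives P* = 255/7, Q* = 47.
With the subsidy, sellers receive Ps = Pb + 8 for each unit, where Pb is the price buyers pay.
Supply in terms of Pb becomes Qs = -208 + 7(Pb + 8) = -152 + 7Pb. Setting this equal to demand: 302 - 7Pb = -152 + 7Pb, so Pb = 227/7.
Sellers receive Ps = 227/7 + 8 = 283/7; Q' = 302 − 7·(227/7) = 75.
ΔCS = ½(47 + 75)(255/7 − 227/7) = 244; ΔPS = ½(47 + 75)(283/7 − 255/7) = 244.
Government spending = 8 × 75 = 600.
Net change = 244 + 244 − 600 = -112. The loss equals the DWL triangle ½·8·28.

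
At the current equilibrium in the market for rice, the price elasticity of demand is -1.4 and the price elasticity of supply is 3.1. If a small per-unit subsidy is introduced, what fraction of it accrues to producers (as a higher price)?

For a small subsidy around the equilibrium, the benefit split depends on the relative slopes, which at a point are proportional to the elasticities.
Buyer share = εs/(εs + |εd|) = 3.1/(3.1 + 1.4) = 31/45; seller share = |εd|/(εs + |εd|) = 14/45.
So producers capture 14/45 of the subsidy.

Producer share = 14/45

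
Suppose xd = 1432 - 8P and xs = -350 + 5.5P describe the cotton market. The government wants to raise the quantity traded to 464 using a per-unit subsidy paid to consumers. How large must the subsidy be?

At x = 464, invert demand for the buyer price: Pb = (1432 − 464)/8 = 121; invert supply for the seller price: Ps = (464 − (-350))/5.5 = 148.
The subsidy must fill the gap: s = Ps − Pb = 148 − 121 = 27.

Required subsidy s = 27 per unit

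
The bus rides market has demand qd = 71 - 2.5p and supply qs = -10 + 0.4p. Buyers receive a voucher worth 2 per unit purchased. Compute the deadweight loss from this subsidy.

Deadweight loss = 20/29

Pre-subsidy: 71 - 2.5p = -10 + 0.4p gives p* = 810/29, q* = 34/29.
With the rebate, buyers effectively pay pb = ps − 2, where ps is the price sellers receive.
Demand in terms of ps becomes qd = 71 − 2.5(ps − 2) = 76 - 2.5ps. Setting this equal to supply: 76 - 2.5ps = -10 + 0.4ps, so ps = 860/29.
Buyers pay pb = 860/29 − 2 = 802/29; q' = -10 + 0.4·(860/29) = 54/29.
The subsidy expands output by 54/29 − 34/29 = 20/29 past the efficient level; on those units the gap between marginal cost and willingness to pay runs from 0 up to 2.
DWL = ½ × 2 × 20/29 = 20/29.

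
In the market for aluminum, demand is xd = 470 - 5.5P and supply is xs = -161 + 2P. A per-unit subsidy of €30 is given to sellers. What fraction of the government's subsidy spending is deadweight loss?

DWL / government spending = 330/769

Pre-subsidy: 470 - 5.5P = -161 + 2P gives P* = 1262/15, x* = 109/15.
With the subsidy, sellers receive Ps = Pb + 30 for each unit, where Pb is the price buyers pay.
Supply in terms of Pb becomes xs = -161 + 2(Pb + 30) = -101 + 2Pb. Setting this equal to demand: 470 - 5.5Pb = -101 + 2Pb, so Pb = 1142/15.
Sellers receive Ps = 1142/15 + 30 = 1592/15; x' = 470 − 5.5·(1142/15) = 769/15.
ΔCS = ½(109/15 + 769/15)(1262/15 − 1142/15) = 3512/15; ΔPS = ½(109/15 + 769/15)(1592/15 − 1262/15) = 9658/15.
Government spending = 30 × 769/15 = 1538.
DWL = ½ × 30 × (769/15 − 109/15) = 660; fraction = 660 / 1538 = 330/769.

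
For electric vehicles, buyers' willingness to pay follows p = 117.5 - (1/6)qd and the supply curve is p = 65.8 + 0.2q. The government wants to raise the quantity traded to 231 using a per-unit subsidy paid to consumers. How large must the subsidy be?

Required subsidy s = 33 per unit

At q = 231, from the demand curve buyers pay pb = 117.5 − (1/6)·231 = 79; from the supply curve sellers need ps = 65.8 + 0.2·231 = 112.
The subsidy must fill the gap: s = ps − pb = 112 − 79 = 33.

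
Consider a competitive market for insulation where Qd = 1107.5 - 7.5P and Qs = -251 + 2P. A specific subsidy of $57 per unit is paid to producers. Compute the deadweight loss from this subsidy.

Deadweight loss = $2565

Pre-subsidy: 1107.5 - 7.5P = -251 + 2P gives P* = 143, Q* = 35.
With the subsidy, sellers receive Ps = Pb + 57 for each unit, where Pb is the price buyers pay.
Supply in terms of Pb becomes Qs = -251 + 2(Pb + 57) = -137 + 2Pb. Setting this equal to demand: 1107.5 - 7.5Pb = -137 + 2Pb, so Pb = 131.
Sellers receive Ps = 131 + 57 = 188; Q' = 1107.5 − 7.5·131 = 125.
The subsidy expands output by 125 − 35 = 90 past the efficient level; on those units the gap between marginal cost and willingness to pay runs from 0 up to 57.
DWL = ½ × 57 × 90 = 2565.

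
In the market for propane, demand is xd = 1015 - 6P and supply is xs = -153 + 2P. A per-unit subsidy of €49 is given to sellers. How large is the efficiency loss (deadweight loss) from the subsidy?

Pre-subsidy: 1015 - 6P = -153 + 2P gives P* = 146, x* = 139.
With the subsidy, sellers receive Ps = Pb + 49 for each unit, where Pb is the price buyers pay.
Supply in terms of Pb becomes xs = -153 + 2(Pb + 49) = -55 + 2Pb. Setting this equal to demand: 1015 - 6Pb = -55 + 2Pb, so Pb = 133.75.
Sellers receive Ps = 133.75 + 49 = 182.75; x' = 1015 − 6·133.75 = 212.5.
The subsidy expands output by 212.5 − 139 = 73.5 past the efficient level; on those units the gap between marginal cost and willingness to pay runs from 0 up to 49.
DWL = ½ × 49 × 73.5 = 1800.75.

Deadweight loss = €1800.75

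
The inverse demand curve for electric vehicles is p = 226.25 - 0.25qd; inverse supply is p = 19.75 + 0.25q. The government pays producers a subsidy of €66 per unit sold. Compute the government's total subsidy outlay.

Pre-subsidy: 226.25 - 0.25q = 19.75 + 0.25q gives q* = 413 and p* = 123.
With the subsidy, sellers receive ps = pb + 66 for each unit, where pb is the price buyers pay.
On the curves, pb = 226.25 - 0.25q and ps = 19.75 + 0.25q; the wedge ps − pb = 66 gives 19.75 + 0.25q − (226.25 - 0.25q) = 66, so q' = 545.
Then pb = 226.25 − 0.25·545 = 90 and ps = 19.75 + 0.25·545 = 156.
Government outlay = subsidy × quantity = 66 × 545 = 35970.

Government cost = €35970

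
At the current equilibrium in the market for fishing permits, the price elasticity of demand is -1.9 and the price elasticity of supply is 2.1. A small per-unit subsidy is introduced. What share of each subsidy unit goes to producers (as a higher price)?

Producer share = 0.475

For a small subsidy around the equilibrium, the benefit split depends on the relative slopes, which at a point are proportional to the elasticities.
Buyer share = εs/(εs + |εd|) = 2.1/(2.1 + 1.9) = 0.525; seller share = |εd|/(εs + |εd|) = 0.475.
So producers capture 0.475 of the subsidy.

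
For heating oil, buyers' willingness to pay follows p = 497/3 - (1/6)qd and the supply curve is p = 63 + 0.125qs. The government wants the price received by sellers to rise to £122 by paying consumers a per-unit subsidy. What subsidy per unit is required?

At a seller price of 122, quantity supplied is -504 + 8·122 = 472.
Buyers absorb 472 only when they pay pb = 497/3 − (1/6)·472 = 87.
s = ps − pb = 122 − 87 = 35.

Required subsidy s = £35 per unit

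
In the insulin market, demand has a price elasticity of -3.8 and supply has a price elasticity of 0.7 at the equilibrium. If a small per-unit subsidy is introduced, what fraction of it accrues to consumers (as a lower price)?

Consumer share = 7/45

For a small subsidy around the equilibrium, the benefit split depends on the relative slopes, which at a point are proportional to the elasticities.
Buyer share = εs/(εs + |εd|) = 0.7/(0.7 + 3.8) = 7/45; seller share = |εd|/(εs + |εd|) = 38/45.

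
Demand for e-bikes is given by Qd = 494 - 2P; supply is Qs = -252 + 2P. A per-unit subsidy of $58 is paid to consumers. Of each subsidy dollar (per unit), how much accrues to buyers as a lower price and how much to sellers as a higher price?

Buyers gain $29 per unit; sellers gain $29 per unit

Pre-subsidy: 494 - 2P = -252 + 2P gives P* = 186.5, Q* = 121.
With the rebate, buyers effectively pay Pb = Ps − 58, where Ps is the price sellers receive.
Demand in terms of Ps becomes Qd = 494 − 2(Ps − 58) = 610 - 2Ps. Setting this equal to supply: 610 - 2Ps = -252 + 2Ps, so Ps = 215.5.
Buyers pay Pb = 215.5 − 58 = 157.5; Q' = -252 + 2·215.5 = 179.
Buyers' price falls by P* − Pb = 186.5 − 157.5 = 29; sellers' price rises by Ps − P* = 215.5 − 186.5 = 29.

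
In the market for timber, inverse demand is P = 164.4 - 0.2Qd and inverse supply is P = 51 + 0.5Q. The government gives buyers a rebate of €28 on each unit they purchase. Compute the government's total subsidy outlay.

Pre-subsidy: 164.4 - 0.2Q = 51 + 0.5Q gives Q* = 162 and P* = 132.
With the rebate, buyers effectively pay Pb = Ps − 28, where Ps is the price sellers receive.
On the curves, Pb = 164.4 - 0.2Q and Ps = 51 + 0.5Q; the wedge Ps − Pb = 28 gives 51 + 0.5Q − (164.4 - 0.2Q) = 28, so Q' = 202.
Then Pb = 164.4 − 0.2·202 = 124 and Ps = 51 + 0.5·202 = 152.
Government outlay = subsidy × quantity = 28 × 202 = 5656.

Government cost = €5656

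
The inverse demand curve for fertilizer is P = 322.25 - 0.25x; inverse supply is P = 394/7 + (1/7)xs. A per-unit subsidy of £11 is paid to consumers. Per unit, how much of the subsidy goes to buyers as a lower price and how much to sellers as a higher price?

Pre-subsidy: 322.25 - 0.25x = 394/7 + (1/7)x gives x* = 677 and P* = 153.
With the rebate, buyers effectively pay Pb = Ps − 11, where Ps is the price sellers receive.
On the curves, Pb = 322.25 - 0.25x and Ps = 394/7 + (1/7)x; the wedge Ps − Pb = 11 gives 394/7 + (1/7)x − (322.25 - 0.25x) = 11, so x' = 705.
Then Pb = 322.25 − 0.25·705 = 146 and Ps = 394/7 + (1/7)·705 = 157.
Buyers' price falls by P* − Pb = 153 − 146 = 7; sellers' price rises by Ps − P* = 157 − 153 = 4.

Buyers gain £7 per unit; sellers gain £4 per unit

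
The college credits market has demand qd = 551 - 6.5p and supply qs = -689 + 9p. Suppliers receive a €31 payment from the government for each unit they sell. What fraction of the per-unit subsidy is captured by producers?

Producer share = 13/31

Pre-subsidy: 551 - 6.5p = -689 + 9p gives p* = 80, q* = 31.
With the subsidy, sellers receive ps = pb + 31 for each unit, where pb is the price buyers pay.
Supply in terms of pb becomes qs = -689 + 9(pb + 31) = -410 + 9pb. Setting this equal to demand: 551 - 6.5pb = -410 + 9pb, so pb = 62.
Sellers receive ps = 62 + 31 = 93; q' = 551 − 6.5·62 = 148.
Buyers' price falls by p* − pb = 80 − 62 = 18; sellers' price rises by ps − p* = 93 − 80 = 13.
So producers capture 13/31 = 13/31 of each unit of subsidy.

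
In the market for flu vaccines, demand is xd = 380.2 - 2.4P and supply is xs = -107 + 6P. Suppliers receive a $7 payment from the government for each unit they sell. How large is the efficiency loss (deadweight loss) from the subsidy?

Pre-subsidy: 380.2 - 2.4P = -107 + 6P gives P* = 58, x* = 241.
With the subsidy, sellers receive Ps = Pb + 7 for each unit, where Pb is the price buyers pay.
Supply in terms of Pb becomes xs = -107 + 6(Pb + 7) = -65 + 6Pb. Setting this equal to demand: 380.2 - 2.4Pb = -65 + 6Pb, so Pb = 53.
Sellers receive Ps = 53 + 7 = 60; x' = 380.2 − 2.4·53 = 253.
The subsidy expands output by 253 − 241 = 12 past the efficient level; on those units the gap between marginal cost and willingness to pay runs from 0 up to 7.
DWL = ½ × 7 × 12 = 42.

Deadweight loss = $42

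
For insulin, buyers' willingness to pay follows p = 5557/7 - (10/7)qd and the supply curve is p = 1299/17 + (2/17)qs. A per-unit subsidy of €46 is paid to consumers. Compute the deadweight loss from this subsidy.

Deadweight loss = €684.25

Pre-subsidy: 5557/7 - (10/7)q = 1299/17 + (2/17)q gives q* = 464 and p* = 131.
With the rebate, buyers effectively pay pb = ps − 46, where ps is the price sellers receive.
On the curves, pb = 5557/7 - (10/7)q and ps = 1299/17 + (2/17)q; the wedge ps − pb = 46 gives 1299/17 + (2/17)q − (5557/7 - (10/7)q) = 46, so q' = 493.75.
Then pb = 5557/7 − (10/7)·493.75 = 88.5 and ps = 1299/17 + (2/17)·493.75 = 134.5.
The subsidy expands output by 493.75 − 464 = 29.75 past the efficient level; on those units the gap between marginal cost and willingness to pay runs from 0 up to 46.
DWL = ½ × 46 × 29.75 = 684.25.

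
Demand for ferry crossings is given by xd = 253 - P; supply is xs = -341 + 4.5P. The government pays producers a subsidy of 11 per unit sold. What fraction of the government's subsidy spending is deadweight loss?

DWL / government spending = 9/308

Pre-subsidy: 253 - P = -341 + 4.5P gives P* = 108, x* = 145.
With the subsidy, sellers receive Ps = Pb + 11 for each unit, where Pb is the price buyers pay.
Supply in terms of Pb becomes xs = -341 + 4.5(Pb + 11) = -291.5 + 4.5Pb. Setting this equal to demand: 253 - Pb = -291.5 + 4.5Pb, so Pb = 99.
Sellers receive Ps = 99 + 11 = 110; x' = 253 − 1·99 = 154.
ΔCS = ½(145 + 154)(108 − 99) = 1345.5; ΔPS = ½(145 + 154)(110 − 108) = 299.
Government spending = 11 × 154 = 1694.
DWL = ½ × 11 × (154 − 145) = 49.5; fraction = 49.5 / 1694 = 9/308.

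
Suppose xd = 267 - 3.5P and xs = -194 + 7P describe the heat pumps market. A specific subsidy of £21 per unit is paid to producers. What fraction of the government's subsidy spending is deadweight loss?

DWL / government spending = 147/974

Pre-subsidy: 267 - 3.5P = -194 + 7P gives P* = 922/21, x* = 340/3.
With the subsidy, sellers receive Ps = Pb + 21 for each unit, where Pb is the price buyers pay.
Supply in terms of Pb becomes xs = -194 + 7(Pb + 21) = -47 + 7Pb. Setting this equal to demand: 267 - 3.5Pb = -47 + 7Pb, so Pb = 628/21.
Sellers receive Ps = 628/21 + 21 = 1069/21; x' = 267 − 3.5·(628/21) = 487/3.
ΔCS = ½(340/3 + 487/3)(922/21 − 628/21) = 5789/3; ΔPS = ½(340/3 + 487/3)(1069/21 − 922/21) = 5789/6.
Government spending = 21 × 487/3 = 3409.
DWL = ½ × 21 × (487/3 − 340/3) = 514.5; fraction = 514.5 / 3409 = 147/974.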